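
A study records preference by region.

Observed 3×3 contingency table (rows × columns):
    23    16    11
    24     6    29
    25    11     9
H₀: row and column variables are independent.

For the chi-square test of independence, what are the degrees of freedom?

df = (r−1)(c−1) = (3−1)·(3−1) = 4

degrees of freedom = 4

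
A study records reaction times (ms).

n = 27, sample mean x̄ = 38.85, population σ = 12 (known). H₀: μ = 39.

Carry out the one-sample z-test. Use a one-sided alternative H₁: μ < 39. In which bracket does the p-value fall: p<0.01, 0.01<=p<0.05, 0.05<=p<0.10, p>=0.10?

p-value bracket: p>=0.10

SE = σ/√n = 12/√27 = 2.3094
z = (x̄−μ₀)/SE = (38.85−39)/2.3094 = -0.0650
p-value (one-sided, H₁ less) = 0.47411
→ bracket: p>=0.10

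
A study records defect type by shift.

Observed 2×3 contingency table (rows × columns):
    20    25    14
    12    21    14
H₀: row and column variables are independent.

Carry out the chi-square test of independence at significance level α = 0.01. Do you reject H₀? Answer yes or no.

Row totals [59, 47], col totals [32, 46, 28], n=106
χ² = (20−17.81)²/17.81 + (25−25.60)²/25.60 + (14−15.58)²/15.58 + (12−14.19)²/14.19 + (21−20.40)²/20.40 + (14−12.42)²/12.42 = 1.0022
df = 2
p-value (upper-tail) = 0.60587
At α=0.01: p ≥ α → fail to reject H₀

reject H₀: no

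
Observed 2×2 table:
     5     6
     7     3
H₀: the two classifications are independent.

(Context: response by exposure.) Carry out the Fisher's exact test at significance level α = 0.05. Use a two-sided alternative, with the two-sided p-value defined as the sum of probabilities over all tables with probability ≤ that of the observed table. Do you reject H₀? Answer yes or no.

reject H₀: no

Margins: r₁=11, r₂=10, c₁=12, c₂=9, n=21
p_obs = C(11,5)·C(10,7)/C(21,12); sum pmf over tables with pmf ≤ p_obs
p-value (two-sided) = 0.38700
At α=0.05: p ≥ α → fail to reject H₀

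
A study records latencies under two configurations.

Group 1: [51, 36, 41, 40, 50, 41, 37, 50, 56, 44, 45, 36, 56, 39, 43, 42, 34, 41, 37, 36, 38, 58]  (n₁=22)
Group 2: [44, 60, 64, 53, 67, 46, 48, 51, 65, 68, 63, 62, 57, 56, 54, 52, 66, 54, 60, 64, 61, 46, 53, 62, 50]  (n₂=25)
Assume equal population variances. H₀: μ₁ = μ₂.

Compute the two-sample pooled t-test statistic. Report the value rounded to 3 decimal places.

x̄₁=43.227, s₁=7.211, n₁=22
x̄₂=57.040, s₂=7.179, n₂=25
s_p² = [21·7.211² + 24·7.179²]/45 = 51.7516
SE = √(s_p²·(1/22+1/25)) = 2.1030
t = (43.227−57.040)/2.1030 = -6.5683
df = 45

test statistic = -6.568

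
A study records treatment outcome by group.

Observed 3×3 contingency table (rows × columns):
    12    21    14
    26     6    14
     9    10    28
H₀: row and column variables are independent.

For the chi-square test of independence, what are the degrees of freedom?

degrees of freedom = 4

df = (r−1)(c−1) = (3−1)·(3−1) = 4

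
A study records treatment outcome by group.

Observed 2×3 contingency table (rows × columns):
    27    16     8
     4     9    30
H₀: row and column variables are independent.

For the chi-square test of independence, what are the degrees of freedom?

df = (r−1)(c−1) = (2−1)·(3−1) = 2

degrees of freedom = 2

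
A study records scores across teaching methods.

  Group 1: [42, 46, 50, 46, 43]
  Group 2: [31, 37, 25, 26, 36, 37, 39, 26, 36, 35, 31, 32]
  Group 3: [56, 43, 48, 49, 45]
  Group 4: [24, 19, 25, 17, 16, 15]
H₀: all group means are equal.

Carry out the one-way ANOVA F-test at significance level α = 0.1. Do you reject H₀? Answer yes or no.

Group means [45.40, 32.58, 48.20, 19.33], grand mean 34.821
SSB = Σnᵢ(x̄ᵢ−x̄)² = 2953.857; SSW = ΣΣ(x−x̄ᵢ)² = 486.250
MSB = 2953.857/3 = 984.6190; MSW = 486.250/24 = 20.2604
F = MSB/MSW = 48.5982
df = (3, 24)
p-value (upper-tail) = 0.00000
At α=0.1: p < α → reject H₀

reject H₀: yes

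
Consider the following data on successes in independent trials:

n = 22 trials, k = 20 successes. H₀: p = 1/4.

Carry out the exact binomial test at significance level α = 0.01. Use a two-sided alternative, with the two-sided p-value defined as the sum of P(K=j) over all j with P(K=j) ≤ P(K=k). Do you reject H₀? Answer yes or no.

reject H₀: yes

Exact binomial: n=22, k=20, p₀=1/4=0.2500
P(X=j) = C(n,j)·p₀^j·(1−p₀)^(n−j); p = Σ P(X=j) over j with P(X=j) ≤ P(X=20)
p-value (two-sided) = 0.00000
At α=0.01: p < α → reject H₀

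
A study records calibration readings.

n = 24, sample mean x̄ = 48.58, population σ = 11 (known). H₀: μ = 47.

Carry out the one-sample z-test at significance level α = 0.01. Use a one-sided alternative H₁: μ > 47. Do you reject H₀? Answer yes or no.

SE = σ/√n = 11/√24 = 2.2454
z = (x̄−μ₀)/SE = (48.58−47)/2.2454 = 0.7037
p-value (one-sided, H₁ greater) = 0.24082
At α=0.01: p ≥ α → fail to reject H₀

reject H₀: no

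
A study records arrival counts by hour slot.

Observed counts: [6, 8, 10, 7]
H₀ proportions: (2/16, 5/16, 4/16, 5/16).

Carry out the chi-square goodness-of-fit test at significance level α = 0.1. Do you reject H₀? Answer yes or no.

reject H₀: no

n = 31; E_i = n·p_i = [3.88, 9.69, 7.75, 9.69]
χ² = (6−3.88)²/3.88 + (8−9.69)²/9.69 + (10−7.75)²/7.75 + (7−9.69)²/9.69 = 2.8581
df = 3
p-value (upper-tail) = 0.41403
At α=0.1: p ≥ α → fail to reject H₀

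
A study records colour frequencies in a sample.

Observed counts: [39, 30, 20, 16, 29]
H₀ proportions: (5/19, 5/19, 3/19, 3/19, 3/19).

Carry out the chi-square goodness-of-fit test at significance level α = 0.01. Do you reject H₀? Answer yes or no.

n = 134; E_i = n·p_i = [35.26, 35.26, 21.16, 21.16, 21.16]
χ² = (39−35.26)²/35.26 + (30−35.26)²/35.26 + (20−21.16)²/21.16 + (16−21.16)²/21.16 + (29−21.16)²/21.16 = 5.4090
df = 4
p-value (upper-tail) = 0.24785
At α=0.01: p ≥ α → fail to reject H₀

reject H₀: no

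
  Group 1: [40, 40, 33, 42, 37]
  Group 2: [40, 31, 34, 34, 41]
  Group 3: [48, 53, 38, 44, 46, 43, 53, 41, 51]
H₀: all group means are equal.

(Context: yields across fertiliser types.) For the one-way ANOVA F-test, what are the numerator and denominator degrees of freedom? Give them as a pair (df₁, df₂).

degrees of freedom = [2, 16]

k = 3 groups, N = 19 total
df = (k−1, N−k) = (3−1, 19−3) = (2, 16)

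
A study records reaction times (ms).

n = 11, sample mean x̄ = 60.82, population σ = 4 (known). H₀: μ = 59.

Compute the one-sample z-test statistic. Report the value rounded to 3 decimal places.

test statistic = 1.509

SE = σ/√n = 4/√11 = 1.2060
z = (x̄−μ₀)/SE = (60.82−59)/1.2060 = 1.5091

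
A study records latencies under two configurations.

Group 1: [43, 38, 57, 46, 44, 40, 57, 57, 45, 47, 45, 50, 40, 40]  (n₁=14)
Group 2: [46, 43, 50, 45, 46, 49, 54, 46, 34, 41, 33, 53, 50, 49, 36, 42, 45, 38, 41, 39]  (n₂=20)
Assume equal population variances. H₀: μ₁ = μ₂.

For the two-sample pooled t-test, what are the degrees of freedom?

degrees of freedom = 32

df = n₁ + n₂ − 2 = 14 + 20 − 2 = 32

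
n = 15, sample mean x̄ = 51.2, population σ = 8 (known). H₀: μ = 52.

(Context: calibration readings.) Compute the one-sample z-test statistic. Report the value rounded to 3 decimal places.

SE = σ/√n = 8/√15 = 2.0656
z = (x̄−μ₀)/SE = (51.2−52)/2.0656 = -0.3873

test statistic = -0.387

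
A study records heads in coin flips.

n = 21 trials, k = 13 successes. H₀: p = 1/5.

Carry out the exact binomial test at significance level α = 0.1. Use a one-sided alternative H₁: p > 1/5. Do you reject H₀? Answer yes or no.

reject H₀: yes

Exact binomial: n=21, k=13, p₀=1/5=0.2000
P(X≥13) from Σ C(n,i)·p₀^i·(1−p₀)^(n−i)
p-value (one-sided, H₁ greater) = 0.00003
At α=0.1: p < α → reject H₀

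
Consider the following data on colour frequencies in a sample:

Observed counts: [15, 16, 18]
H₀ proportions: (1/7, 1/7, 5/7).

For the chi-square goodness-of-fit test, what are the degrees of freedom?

degrees of freedom = 2

df = k − 1 = 3 − 1 = 2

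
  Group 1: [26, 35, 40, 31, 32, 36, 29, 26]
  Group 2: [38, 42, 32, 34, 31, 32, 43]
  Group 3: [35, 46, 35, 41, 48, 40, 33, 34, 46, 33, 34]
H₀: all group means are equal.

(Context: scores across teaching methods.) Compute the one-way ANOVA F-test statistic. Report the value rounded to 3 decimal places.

Group means [31.88, 36.00, 38.64], grand mean 35.846
SSB = Σnᵢ(x̄ᵢ−x̄)² = 211.964; SSW = ΣΣ(x−x̄ᵢ)² = 657.420
MSB = 211.964/2 = 105.9821; MSW = 657.420/23 = 28.5835
F = MSB/MSW = 3.7078
df = (2, 23)

test statistic = 3.708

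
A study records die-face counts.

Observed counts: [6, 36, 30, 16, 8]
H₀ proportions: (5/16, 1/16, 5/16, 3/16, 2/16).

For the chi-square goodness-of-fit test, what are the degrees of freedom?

degrees of freedom = 4

df = k − 1 = 5 − 1 = 4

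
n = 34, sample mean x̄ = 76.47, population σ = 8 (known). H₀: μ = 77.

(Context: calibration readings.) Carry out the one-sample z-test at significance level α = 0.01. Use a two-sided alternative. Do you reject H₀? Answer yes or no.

reject H₀: no

SE = σ/√n = 8/√34 = 1.3720
z = (x̄−μ₀)/SE = (76.47−77)/1.3720 = -0.3863
p-value (two-sided) = 0.69927
At α=0.01: p ≥ α → fail to reject H₀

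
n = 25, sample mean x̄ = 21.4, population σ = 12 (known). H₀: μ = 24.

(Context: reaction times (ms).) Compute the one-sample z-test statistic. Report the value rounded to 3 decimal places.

test statistic = -1.083

SE = σ/√n = 12/√25 = 2.4000
z = (x̄−μ₀)/SE = (21.4−24)/2.4000 = -1.0833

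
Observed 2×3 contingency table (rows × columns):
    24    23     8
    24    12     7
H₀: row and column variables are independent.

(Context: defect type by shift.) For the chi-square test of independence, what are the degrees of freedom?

df = (r−1)(c−1) = (2−1)·(3−1) = 2

degrees of freedom = 2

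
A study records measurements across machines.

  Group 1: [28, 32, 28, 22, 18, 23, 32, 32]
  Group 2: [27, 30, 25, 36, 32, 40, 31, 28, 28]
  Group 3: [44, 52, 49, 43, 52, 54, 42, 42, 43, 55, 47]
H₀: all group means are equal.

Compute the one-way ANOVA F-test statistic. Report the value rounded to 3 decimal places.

Group means [26.88, 30.78, 47.55], grand mean 36.250
SSB = Σnᵢ(x̄ᵢ−x̄)² = 2376.092; SSW = ΣΣ(x−x̄ᵢ)² = 631.158
MSB = 2376.092/2 = 1188.0461; MSW = 631.158/25 = 25.2463
F = MSB/MSW = 47.0582
df = (2, 25)

test statistic = 47.058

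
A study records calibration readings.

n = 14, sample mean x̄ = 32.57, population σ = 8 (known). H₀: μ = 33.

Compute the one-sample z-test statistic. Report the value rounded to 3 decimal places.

test statistic = -0.201

SE = σ/√n = 8/√14 = 2.1381
z = (x̄−μ₀)/SE = (32.57−33)/2.1381 = -0.2011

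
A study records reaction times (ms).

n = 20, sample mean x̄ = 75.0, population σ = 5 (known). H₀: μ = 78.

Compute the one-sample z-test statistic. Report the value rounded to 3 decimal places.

test statistic = -2.683

SE = σ/√n = 5/√20 = 1.1180
z = (x̄−μ₀)/SE = (75.0−78)/1.1180 = -2.6833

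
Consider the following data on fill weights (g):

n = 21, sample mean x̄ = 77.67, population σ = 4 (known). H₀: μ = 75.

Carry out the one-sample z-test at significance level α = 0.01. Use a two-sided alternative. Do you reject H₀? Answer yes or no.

SE = σ/√n = 4/√21 = 0.8729
z = (x̄−μ₀)/SE = (77.67−75)/0.8729 = 3.0589
p-value (two-sided) = 0.00222
At α=0.01: p < α → reject H₀

reject H₀: yes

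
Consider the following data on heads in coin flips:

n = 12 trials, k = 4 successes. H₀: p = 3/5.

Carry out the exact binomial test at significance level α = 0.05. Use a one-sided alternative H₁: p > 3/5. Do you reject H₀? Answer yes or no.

reject H₀: no

Exact binomial: n=12, k=4, p₀=3/5=0.6000
P(X≥4) from Σ C(n,i)·p₀^i·(1−p₀)^(n−i)
p-value (one-sided, H₁ greater) = 0.98473
At α=0.05: p ≥ α → fail to reject H₀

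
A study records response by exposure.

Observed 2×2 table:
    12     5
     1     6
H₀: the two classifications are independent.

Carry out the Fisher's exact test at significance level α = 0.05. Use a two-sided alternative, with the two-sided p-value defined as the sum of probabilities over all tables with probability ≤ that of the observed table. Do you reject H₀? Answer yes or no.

reject H₀: yes

Margins: r₁=17, r₂=7, c₁=13, c₂=11, n=24
p_obs = C(17,12)·C(7,1)/C(24,13); sum pmf over tables with pmf ≤ p_obs
p-value (two-sided) = 0.02326
At α=0.05: p < α → reject H₀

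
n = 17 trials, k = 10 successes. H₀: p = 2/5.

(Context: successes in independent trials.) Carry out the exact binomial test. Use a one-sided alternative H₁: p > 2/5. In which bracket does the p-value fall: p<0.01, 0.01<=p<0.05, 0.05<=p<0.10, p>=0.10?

Exact binomial: n=17, k=10, p₀=2/5=0.4000
P(X≥10) from Σ C(n,i)·p₀^i·(1−p₀)^(n−i)
p-value (one-sided, H₁ greater) = 0.09190
→ bracket: 0.05<=p<0.10

p-value bracket: 0.05<=p<0.10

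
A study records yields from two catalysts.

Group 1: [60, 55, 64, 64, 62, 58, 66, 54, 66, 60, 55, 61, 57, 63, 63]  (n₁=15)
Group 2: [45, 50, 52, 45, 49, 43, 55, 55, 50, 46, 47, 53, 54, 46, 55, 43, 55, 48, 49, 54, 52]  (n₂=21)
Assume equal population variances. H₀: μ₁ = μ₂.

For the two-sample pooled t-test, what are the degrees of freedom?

degrees of freedom = 34

df = n₁ + n₂ − 2 = 15 + 21 − 2 = 34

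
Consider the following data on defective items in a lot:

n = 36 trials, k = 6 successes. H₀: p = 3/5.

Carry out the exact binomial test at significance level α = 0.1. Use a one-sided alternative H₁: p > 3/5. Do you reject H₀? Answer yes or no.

Exact binomial: n=36, k=6, p₀=3/5=0.6000
P(X≥6) from Σ C(n,i)·p₀^i·(1−p₀)^(n−i)
p-value (one-sided, H₁ greater) = 1.00000
At α=0.1: p ≥ α → fail to reject H₀

reject H₀: no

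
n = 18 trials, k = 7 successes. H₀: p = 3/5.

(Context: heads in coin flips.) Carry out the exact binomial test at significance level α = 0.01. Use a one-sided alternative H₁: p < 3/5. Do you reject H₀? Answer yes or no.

reject H₀: no

Exact binomial: n=18, k=7, p₀=3/5=0.6000
P(X≤7) from Σ C(n,i)·p₀^i·(1−p₀)^(n−i)
p-value (one-sided, H₁ less) = 0.05765
At α=0.01: p ≥ α → fail to reject H₀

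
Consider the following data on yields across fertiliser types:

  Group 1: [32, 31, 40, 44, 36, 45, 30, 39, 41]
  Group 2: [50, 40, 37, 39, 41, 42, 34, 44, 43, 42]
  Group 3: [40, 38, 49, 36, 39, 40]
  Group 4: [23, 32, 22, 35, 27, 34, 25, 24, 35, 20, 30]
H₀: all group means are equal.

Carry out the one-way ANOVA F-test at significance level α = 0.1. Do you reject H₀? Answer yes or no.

reject H₀: yes

Group means [37.56, 41.20, 40.33, 27.91], grand mean 36.083
SSB = Σnᵢ(x̄ᵢ−x̄)² = 1124.685; SSW = ΣΣ(x−x̄ᵢ)² = 822.065
MSB = 1124.685/3 = 374.8951; MSW = 822.065/32 = 25.6895
F = MSB/MSW = 14.5933
df = (3, 32)
p-value (upper-tail) = 0.00000
At α=0.1: p < α → reject H₀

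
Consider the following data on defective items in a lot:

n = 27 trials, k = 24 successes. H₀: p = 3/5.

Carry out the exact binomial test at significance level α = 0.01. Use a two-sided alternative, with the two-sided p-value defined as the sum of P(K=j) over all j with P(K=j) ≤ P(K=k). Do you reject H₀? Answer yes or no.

Exact binomial: n=27, k=24, p₀=3/5=0.6000
P(X=j) = C(n,j)·p₀^j·(1−p₀)^(n−j); p = Σ P(X=j) over j with P(X=j) ≤ P(X=24)
p-value (two-sided) = 0.00141
At α=0.01: p < α → reject H₀

reject H₀: yes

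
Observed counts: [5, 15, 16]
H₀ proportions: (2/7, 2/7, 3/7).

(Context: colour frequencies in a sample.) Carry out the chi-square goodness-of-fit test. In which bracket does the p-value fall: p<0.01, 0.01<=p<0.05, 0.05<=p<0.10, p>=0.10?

n = 36; E_i = n·p_i = [10.29, 10.29, 15.43]
χ² = (5−10.29)²/10.29 + (15−10.29)²/10.29 + (16−15.43)²/15.43 = 4.8981
df = 2
p-value (upper-tail) = 0.08637
→ bracket: 0.05<=p<0.10

p-value bracket: 0.05<=p<0.10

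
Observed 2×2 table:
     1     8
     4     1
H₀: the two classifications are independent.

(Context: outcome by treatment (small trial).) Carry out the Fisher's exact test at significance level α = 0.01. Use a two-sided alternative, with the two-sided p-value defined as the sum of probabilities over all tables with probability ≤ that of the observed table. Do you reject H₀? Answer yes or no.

Margins: r₁=9, r₂=5, c₁=5, c₂=9, n=14
p_obs = C(9,1)·C(5,4)/C(14,5); sum pmf over tables with pmf ≤ p_obs
p-value (two-sided) = 0.02298
At α=0.01: p ≥ α → fail to reject H₀

reject H₀: no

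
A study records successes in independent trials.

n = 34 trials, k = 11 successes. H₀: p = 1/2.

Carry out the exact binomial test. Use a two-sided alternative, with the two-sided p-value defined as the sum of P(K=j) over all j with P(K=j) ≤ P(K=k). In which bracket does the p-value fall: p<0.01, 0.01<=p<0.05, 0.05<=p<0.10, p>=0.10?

p-value bracket: 0.05<=p<0.10

Exact binomial: n=34, k=11, p₀=1/2=0.5000
P(X=j) = C(n,j)·p₀^j·(1−p₀)^(n−j); p = Σ P(X=j) over j with P(X=j) ≤ P(X=11)
p-value (two-sided) = 0.05761
→ bracket: 0.05<=p<0.10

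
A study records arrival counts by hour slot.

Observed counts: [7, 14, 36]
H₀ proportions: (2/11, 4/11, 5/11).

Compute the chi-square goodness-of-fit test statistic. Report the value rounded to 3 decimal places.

test statistic = 7.205

n = 57; E_i = n·p_i = [10.36, 20.73, 25.91]
χ² = (7−10.36)²/10.36 + (14−20.73)²/20.73 + (36−25.91)²/25.91 = 7.2053
df = 2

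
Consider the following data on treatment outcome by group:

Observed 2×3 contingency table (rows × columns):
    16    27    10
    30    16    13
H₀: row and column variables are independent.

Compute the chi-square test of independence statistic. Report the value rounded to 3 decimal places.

Row totals [53, 59], col totals [46, 43, 23], n=112
χ² = (16−21.77)²/21.77 + (27−20.35)²/20.35 + (10−10.88)²/10.88 + (30−24.23)²/24.23 + (16−22.65)²/22.65 + (13−12.12)²/12.12 = 7.1653
df = 2

test statistic = 7.165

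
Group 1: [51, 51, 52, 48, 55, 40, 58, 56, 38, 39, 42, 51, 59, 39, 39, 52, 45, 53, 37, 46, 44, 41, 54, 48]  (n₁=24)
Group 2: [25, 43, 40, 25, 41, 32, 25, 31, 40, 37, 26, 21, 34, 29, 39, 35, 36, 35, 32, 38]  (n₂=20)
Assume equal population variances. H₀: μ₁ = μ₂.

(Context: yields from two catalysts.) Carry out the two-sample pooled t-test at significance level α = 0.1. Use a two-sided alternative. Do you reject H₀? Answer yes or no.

reject H₀: yes

x̄₁=47.417, s₁=6.877, n₁=24
x̄₂=33.200, s₂=6.338, n₂=20
s_p² = [23·6.877² + 19·6.338²]/42 = 44.0722
SE = √(s_p²·(1/24+1/20)) = 2.0100
t = (47.417−33.200)/2.0100 = 7.0731
df = 42
p-value (two-sided) = 0.00000
At α=0.1: p < α → reject H₀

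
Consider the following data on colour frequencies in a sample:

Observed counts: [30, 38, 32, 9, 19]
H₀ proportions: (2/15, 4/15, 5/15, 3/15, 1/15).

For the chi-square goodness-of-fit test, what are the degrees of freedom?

df = k − 1 = 5 − 1 = 4

degrees of freedom = 4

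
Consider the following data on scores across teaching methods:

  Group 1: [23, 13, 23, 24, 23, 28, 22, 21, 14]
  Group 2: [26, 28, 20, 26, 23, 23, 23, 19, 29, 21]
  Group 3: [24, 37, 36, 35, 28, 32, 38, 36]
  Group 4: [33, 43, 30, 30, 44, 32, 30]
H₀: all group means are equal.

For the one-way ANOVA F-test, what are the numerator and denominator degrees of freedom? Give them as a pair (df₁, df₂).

k = 4 groups, N = 34 total
df = (k−1, N−k) = (4−1, 34−4) = (3, 30)

degrees of freedom = [3, 30]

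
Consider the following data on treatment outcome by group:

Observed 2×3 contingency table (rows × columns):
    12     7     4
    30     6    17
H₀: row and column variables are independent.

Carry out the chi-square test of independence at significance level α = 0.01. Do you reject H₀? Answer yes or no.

Row totals [23, 53], col totals [42, 13, 21], n=76
χ² = (12−12.71)²/12.71 + (7−3.93)²/3.93 + (4−6.36)²/6.36 + (30−29.29)²/29.29 + (6−9.07)²/9.07 + (17−14.64)²/14.64 = 4.7344
df = 2
p-value (upper-tail) = 0.09374
At α=0.01: p ≥ α → fail to reject H₀

reject H₀: no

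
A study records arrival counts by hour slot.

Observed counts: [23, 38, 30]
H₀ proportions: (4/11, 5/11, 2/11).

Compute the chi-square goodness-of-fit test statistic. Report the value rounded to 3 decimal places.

test statistic = 14.292

n = 91; E_i = n·p_i = [33.09, 41.36, 16.55]
χ² = (23−33.09)²/33.09 + (38−41.36)²/41.36 + (30−16.55)²/16.55 = 14.2918
df = 2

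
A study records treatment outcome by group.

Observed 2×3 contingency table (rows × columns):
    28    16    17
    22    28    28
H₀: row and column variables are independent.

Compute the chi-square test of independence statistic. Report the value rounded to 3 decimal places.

Row totals [61, 78], col totals [50, 44, 45], n=139
χ² = (28−21.94)²/21.94 + (16−19.31)²/19.31 + (17−19.75)²/19.75 + (22−28.06)²/28.06 + (28−24.69)²/24.69 + (28−25.25)²/25.25 = 4.6724
df = 2

test statistic = 4.672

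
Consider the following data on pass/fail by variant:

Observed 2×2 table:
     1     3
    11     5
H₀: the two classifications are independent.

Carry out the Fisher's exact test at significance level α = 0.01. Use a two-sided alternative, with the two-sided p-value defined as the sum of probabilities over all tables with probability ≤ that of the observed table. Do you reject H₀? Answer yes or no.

Margins: r₁=4, r₂=16, c₁=12, c₂=8, n=20
p_obs = C(4,1)·C(16,11)/C(20,12); sum pmf over tables with pmf ≤ p_obs
p-value (two-sided) = 0.25531
At α=0.01: p ≥ α → fail to reject H₀

reject H₀: no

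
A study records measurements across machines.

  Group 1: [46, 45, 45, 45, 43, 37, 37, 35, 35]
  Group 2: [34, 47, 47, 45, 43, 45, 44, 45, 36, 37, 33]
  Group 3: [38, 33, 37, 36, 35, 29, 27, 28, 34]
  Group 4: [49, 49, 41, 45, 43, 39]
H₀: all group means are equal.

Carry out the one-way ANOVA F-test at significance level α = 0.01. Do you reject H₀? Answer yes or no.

reject H₀: yes

Group means [40.89, 41.45, 33.00, 44.33], grand mean 39.629
SSB = Σnᵢ(x̄ᵢ−x̄)² = 579.222; SSW = ΣΣ(x−x̄ᵢ)² = 682.949
MSB = 579.222/3 = 193.0740; MSW = 682.949/31 = 22.0306
F = MSB/MSW = 8.7639
df = (3, 31)
p-value (upper-tail) = 0.00023
At α=0.01: p < α → reject H₀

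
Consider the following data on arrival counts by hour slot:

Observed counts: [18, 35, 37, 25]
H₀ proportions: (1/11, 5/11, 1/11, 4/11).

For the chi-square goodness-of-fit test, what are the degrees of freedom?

df = k − 1 = 4 − 1 = 3

degrees of freedom = 3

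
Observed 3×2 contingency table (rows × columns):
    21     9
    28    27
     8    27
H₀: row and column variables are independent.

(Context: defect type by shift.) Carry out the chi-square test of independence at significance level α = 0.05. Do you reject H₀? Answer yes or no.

reject H₀: yes

Row totals [30, 55, 35], col totals [57, 63], n=120
χ² = (21−14.25)²/14.25 + (9−15.75)²/15.75 + (28−26.12)²/26.12 + (27−28.88)²/28.88 + (8−16.62)²/16.62 + (27−18.38)²/18.38 = 14.8696
df = 2
p-value (upper-tail) = 0.00059
At α=0.05: p < α → reject H₀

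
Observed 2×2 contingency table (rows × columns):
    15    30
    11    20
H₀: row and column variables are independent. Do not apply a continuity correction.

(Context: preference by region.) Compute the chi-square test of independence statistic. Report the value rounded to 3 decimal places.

Row totals [45, 31], col totals [26, 50], n=76
χ² = (15−15.39)²/15.39 + (30−29.61)²/29.61 + (11−10.61)²/10.61 + (20−20.39)²/20.39 = 0.0377
df = 1

test statistic = 0.038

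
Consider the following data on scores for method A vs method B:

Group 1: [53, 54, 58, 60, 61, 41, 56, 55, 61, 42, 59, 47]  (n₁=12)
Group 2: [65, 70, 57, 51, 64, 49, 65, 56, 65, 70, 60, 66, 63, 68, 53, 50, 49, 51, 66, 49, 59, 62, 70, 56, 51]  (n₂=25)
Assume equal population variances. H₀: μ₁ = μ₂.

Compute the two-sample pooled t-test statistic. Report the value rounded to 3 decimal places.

x̄₁=53.917, s₁=7.025, n₁=12
x̄₂=59.400, s₂=7.439, n₂=25
s_p² = [11·7.025² + 24·7.439²]/35 = 53.4548
SE = √(s_p²·(1/12+1/25)) = 2.5676
t = (53.917−59.400)/2.5676 = -2.1356
df = 35

test statistic = -2.136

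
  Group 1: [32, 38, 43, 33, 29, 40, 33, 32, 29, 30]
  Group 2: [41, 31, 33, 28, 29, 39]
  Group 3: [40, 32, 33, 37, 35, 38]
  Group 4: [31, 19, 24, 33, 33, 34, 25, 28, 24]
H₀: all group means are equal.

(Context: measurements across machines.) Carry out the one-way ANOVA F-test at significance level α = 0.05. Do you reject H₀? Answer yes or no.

reject H₀: yes

Group means [33.90, 33.50, 35.83, 27.89], grand mean 32.452
SSB = Σnᵢ(x̄ᵢ−x̄)² = 283.555; SSW = ΣΣ(x−x̄ᵢ)² = 616.122
MSB = 283.555/3 = 94.5184; MSW = 616.122/27 = 22.8193
F = MSB/MSW = 4.1420
df = (3, 27)
p-value (upper-tail) = 0.01544
At α=0.05: p < α → reject H₀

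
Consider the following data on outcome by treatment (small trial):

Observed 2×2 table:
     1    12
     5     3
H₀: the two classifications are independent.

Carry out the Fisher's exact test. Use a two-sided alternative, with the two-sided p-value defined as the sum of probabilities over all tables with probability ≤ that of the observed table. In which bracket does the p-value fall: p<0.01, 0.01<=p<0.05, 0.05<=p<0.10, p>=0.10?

p-value bracket: 0.01<=p<0.05

Margins: r₁=13, r₂=8, c₁=6, c₂=15, n=21
p_obs = C(13,1)·C(8,5)/C(21,6); sum pmf over tables with pmf ≤ p_obs
p-value (two-sided) = 0.01393
→ bracket: 0.01<=p<0.05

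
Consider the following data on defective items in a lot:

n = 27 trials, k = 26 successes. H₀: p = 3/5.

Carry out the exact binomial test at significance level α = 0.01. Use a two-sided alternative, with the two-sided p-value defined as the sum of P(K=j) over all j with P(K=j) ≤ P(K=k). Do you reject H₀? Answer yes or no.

Exact binomial: n=27, k=26, p₀=3/5=0.6000
P(X=j) = C(n,j)·p₀^j·(1−p₀)^(n−j); p = Σ P(X=j) over j with P(X=j) ≤ P(X=26)
p-value (two-sided) = 0.00003
At α=0.01: p < α → reject H₀

reject H₀: yes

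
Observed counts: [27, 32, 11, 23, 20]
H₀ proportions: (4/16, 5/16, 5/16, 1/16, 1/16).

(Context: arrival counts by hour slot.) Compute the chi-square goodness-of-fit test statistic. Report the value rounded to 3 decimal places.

test statistic = 76.770

n = 113; E_i = n·p_i = [28.25, 35.31, 35.31, 7.06, 7.06]
χ² = (27−28.25)²/28.25 + (32−35.31)²/35.31 + (11−35.31)²/35.31 + (23−7.06)²/7.06 + (20−7.06)²/7.06 = 76.7699
df = 4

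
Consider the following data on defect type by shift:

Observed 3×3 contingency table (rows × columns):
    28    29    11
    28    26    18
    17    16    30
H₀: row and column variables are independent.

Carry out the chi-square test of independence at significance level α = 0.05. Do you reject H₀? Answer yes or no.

Row totals [68, 72, 63], col totals [73, 71, 59], n=203
χ² = (28−24.45)²/24.45 + (29−23.78)²/23.78 + (11−19.76)²/19.76 + (28−25.89)²/25.89 + (26−25.18)²/25.18 + (18−20.93)²/20.93 + (17−22.66)²/22.66 + (16−22.03)²/22.03 + (30−18.31)²/18.31 = 16.6792
df = 4
p-value (upper-tail) = 0.00223
At α=0.05: p < α → reject H₀

reject H₀: yes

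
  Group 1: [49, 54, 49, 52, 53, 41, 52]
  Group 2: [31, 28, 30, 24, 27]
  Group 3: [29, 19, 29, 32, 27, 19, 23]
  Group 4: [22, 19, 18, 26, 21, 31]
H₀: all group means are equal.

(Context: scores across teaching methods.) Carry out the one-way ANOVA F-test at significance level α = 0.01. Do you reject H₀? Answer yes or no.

reject H₀: yes

Group means [50.00, 28.00, 25.43, 22.83], grand mean 32.200
SSB = Σnᵢ(x̄ᵢ−x̄)² = 3153.452; SSW = ΣΣ(x−x̄ᵢ)² = 424.548
MSB = 3153.452/3 = 1051.1508; MSW = 424.548/21 = 20.2166
F = MSB/MSW = 51.9946
df = (3, 21)
p-value (upper-tail) = 0.00000
At α=0.01: p < α → reject H₀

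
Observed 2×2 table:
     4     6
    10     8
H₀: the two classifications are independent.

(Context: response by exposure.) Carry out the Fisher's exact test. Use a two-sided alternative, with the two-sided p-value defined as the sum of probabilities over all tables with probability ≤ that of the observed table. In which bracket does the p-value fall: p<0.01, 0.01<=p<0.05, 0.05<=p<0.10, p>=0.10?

p-value bracket: p>=0.10

Margins: r₁=10, r₂=18, c₁=14, c₂=14, n=28
p_obs = C(10,4)·C(18,10)/C(28,14); sum pmf over tables with pmf ≤ p_obs
p-value (two-sided) = 0.69458
→ bracket: p>=0.10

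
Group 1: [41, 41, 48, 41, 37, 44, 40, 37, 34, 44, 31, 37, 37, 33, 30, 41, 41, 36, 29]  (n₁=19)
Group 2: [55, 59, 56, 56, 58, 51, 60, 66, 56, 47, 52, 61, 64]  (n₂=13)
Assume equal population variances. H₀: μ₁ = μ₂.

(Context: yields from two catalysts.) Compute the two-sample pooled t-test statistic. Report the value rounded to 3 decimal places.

x̄₁=38.000, s₁=5.077, n₁=19
x̄₂=57.000, s₂=5.228, n₂=13
s_p² = [18·5.077² + 12·5.228²]/30 = 26.4000
SE = √(s_p²·(1/19+1/13)) = 1.8494
t = (38.000−57.000)/1.8494 = -10.2737
df = 30

test statistic = -10.274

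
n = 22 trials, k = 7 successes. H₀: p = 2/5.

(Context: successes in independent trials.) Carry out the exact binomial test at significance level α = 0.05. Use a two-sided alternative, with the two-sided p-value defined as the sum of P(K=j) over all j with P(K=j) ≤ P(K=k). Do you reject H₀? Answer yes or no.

Exact binomial: n=22, k=7, p₀=2/5=0.4000
P(X=j) = C(n,j)·p₀^j·(1−p₀)^(n−j); p = Σ P(X=j) over j with P(X=j) ≤ P(X=7)
p-value (two-sided) = 0.51787
At α=0.05: p ≥ α → fail to reject H₀

reject H₀: no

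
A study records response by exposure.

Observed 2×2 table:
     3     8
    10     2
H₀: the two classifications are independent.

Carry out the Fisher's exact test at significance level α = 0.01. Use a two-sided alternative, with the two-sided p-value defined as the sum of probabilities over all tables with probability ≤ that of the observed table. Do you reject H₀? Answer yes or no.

reject H₀: no

Margins: r₁=11, r₂=12, c₁=13, c₂=10, n=23
p_obs = C(11,3)·C(12,10)/C(23,13); sum pmf over tables with pmf ≤ p_obs
p-value (two-sided) = 0.01228
At α=0.01: p ≥ α → fail to reject H₀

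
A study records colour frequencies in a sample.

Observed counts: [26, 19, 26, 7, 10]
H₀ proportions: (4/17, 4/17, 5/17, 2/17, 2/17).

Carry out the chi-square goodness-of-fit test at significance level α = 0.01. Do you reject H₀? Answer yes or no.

reject H₀: no

n = 88; E_i = n·p_i = [20.71, 20.71, 25.88, 10.35, 10.35]
χ² = (26−20.71)²/20.71 + (19−20.71)²/20.71 + (26−25.88)²/25.88 + (7−10.35)²/10.35 + (10−10.35)²/10.35 = 2.5926
df = 4
p-value (upper-tail) = 0.62813
At α=0.01: p ≥ α → fail to reject H₀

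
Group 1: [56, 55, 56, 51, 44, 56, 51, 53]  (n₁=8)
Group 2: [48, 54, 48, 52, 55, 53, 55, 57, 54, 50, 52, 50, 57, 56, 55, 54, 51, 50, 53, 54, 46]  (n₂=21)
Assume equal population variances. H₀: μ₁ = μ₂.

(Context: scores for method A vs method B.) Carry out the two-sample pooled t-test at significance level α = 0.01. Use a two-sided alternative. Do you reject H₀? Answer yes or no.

x̄₁=52.750, s₁=4.132, n₁=8
x̄₂=52.571, s₂=3.043, n₂=21
s_p² = [7·4.132² + 20·3.043²]/27 = 11.2831
SE = √(s_p²·(1/8+1/21)) = 1.3956
t = (52.750−52.571)/1.3956 = 0.1280
df = 27
p-value (two-sided) = 0.89913
At α=0.01: p ≥ α → fail to reject H₀

reject H₀: no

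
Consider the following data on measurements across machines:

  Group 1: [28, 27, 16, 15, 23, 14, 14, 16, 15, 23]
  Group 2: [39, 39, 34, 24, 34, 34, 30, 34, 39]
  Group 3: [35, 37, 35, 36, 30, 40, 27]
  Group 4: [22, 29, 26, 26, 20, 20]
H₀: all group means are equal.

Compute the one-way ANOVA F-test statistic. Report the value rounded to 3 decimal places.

test statistic = 21.498

Group means [19.10, 34.11, 34.29, 23.83], grand mean 27.531
SSB = Σnᵢ(x̄ᵢ−x̄)² = 1501.918; SSW = ΣΣ(x−x̄ᵢ)² = 652.051
MSB = 1501.918/3 = 500.6393; MSW = 652.051/28 = 23.2875
F = MSB/MSW = 21.4982
df = (3, 28)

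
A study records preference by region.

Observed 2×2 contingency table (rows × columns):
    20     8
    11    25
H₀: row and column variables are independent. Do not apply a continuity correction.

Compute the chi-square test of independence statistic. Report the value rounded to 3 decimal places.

Row totals [28, 36], col totals [31, 33], n=64
χ² = (20−13.56)²/13.56 + (8−14.44)²/14.44 + (11−17.44)²/17.44 + (25−18.56)²/18.56 = 10.5351
df = 1

test statistic = 10.535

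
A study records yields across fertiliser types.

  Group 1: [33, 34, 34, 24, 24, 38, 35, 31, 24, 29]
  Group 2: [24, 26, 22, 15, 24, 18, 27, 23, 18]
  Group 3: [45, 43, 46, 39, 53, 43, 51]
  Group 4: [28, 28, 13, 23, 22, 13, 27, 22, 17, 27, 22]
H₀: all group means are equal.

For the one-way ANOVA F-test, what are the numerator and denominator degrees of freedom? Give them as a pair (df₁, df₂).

degrees of freedom = [3, 33]

k = 4 groups, N = 37 total
df = (k−1, N−k) = (4−1, 37−4) = (3, 33)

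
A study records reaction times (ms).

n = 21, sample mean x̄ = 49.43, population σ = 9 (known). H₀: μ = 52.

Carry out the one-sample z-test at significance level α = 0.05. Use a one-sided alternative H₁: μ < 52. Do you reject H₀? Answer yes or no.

reject H₀: no

SE = σ/√n = 9/√21 = 1.9640
z = (x̄−μ₀)/SE = (49.43−52)/1.9640 = -1.3086
p-value (one-sided, H₁ less) = 0.09534
At α=0.05: p ≥ α → fail to reject H₀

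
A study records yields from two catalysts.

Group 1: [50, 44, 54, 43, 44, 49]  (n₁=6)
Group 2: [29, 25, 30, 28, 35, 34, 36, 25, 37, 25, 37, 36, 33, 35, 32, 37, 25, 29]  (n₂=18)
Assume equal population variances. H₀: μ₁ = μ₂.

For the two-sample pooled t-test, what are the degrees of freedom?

df = n₁ + n₂ − 2 = 6 + 18 − 2 = 22

degrees of freedom = 22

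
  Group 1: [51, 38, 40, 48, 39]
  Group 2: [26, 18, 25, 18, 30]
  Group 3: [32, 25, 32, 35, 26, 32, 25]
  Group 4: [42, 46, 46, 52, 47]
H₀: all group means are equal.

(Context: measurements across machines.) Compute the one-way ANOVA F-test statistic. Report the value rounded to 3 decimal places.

test statistic = 28.110

Group means [43.20, 23.40, 29.57, 46.60], grand mean 35.136
SSB = Σnᵢ(x̄ᵢ−x̄)² = 1887.677; SSW = ΣΣ(x−x̄ᵢ)² = 402.914
MSB = 1887.677/3 = 629.2255; MSW = 402.914/18 = 22.3841
F = MSB/MSW = 28.1103
df = (3, 18)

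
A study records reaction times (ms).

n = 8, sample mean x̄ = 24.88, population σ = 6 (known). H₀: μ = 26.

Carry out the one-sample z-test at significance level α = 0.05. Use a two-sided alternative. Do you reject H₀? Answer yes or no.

SE = σ/√n = 6/√8 = 2.1213
z = (x̄−μ₀)/SE = (24.88−26)/2.1213 = -0.5280
p-value (two-sided) = 0.59752
At α=0.05: p ≥ α → fail to reject H₀

reject H₀: no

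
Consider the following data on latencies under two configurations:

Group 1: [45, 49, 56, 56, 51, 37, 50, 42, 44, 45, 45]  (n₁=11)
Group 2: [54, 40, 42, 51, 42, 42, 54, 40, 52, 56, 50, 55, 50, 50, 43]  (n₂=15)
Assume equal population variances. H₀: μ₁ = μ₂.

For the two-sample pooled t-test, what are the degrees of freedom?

degrees of freedom = 24

df = n₁ + n₂ − 2 = 11 + 15 − 2 = 24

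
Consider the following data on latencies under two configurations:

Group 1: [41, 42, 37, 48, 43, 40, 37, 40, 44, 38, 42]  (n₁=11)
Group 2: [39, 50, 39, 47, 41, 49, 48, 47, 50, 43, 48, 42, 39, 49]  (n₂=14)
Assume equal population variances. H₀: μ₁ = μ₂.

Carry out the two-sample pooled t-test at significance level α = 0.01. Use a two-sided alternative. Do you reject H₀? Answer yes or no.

reject H₀: no

x̄₁=41.091, s₁=3.270, n₁=11
x̄₂=45.071, s₂=4.341, n₂=14
s_p² = [10·3.270² + 13·4.341²]/23 = 15.2973
SE = √(s_p²·(1/11+1/14)) = 1.5759
t = (41.091−45.071)/1.5759 = -2.5259
df = 23
p-value (two-sided) = 0.01888
At α=0.01: p ≥ α → fail to reject H₀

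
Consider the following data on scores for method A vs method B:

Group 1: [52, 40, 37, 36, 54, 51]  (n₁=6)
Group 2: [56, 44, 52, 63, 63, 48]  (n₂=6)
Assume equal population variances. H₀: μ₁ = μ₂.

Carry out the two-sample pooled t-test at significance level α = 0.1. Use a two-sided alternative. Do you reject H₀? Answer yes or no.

x̄₁=45.000, s₁=8.198, n₁=6
x̄₂=54.333, s₂=7.815, n₂=6
s_p² = [5·8.198² + 5·7.815²]/10 = 64.1333
SE = √(s_p²·(1/6+1/6)) = 4.6236
t = (45.000−54.333)/4.6236 = -2.0186
df = 10
p-value (two-sided) = 0.07114
At α=0.1: p < α → reject H₀

reject H₀: yes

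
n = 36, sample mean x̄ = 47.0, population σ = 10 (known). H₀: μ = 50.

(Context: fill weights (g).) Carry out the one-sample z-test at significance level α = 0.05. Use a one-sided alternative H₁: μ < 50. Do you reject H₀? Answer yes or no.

SE = σ/√n = 10/√36 = 1.6667
z = (x̄−μ₀)/SE = (47.0−50)/1.6667 = -1.8000
p-value (one-sided, H₁ less) = 0.03593
At α=0.05: p < α → reject H₀

reject H₀: yes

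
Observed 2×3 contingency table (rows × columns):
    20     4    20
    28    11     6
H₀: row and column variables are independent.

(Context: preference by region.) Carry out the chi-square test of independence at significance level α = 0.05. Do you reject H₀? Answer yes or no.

Row totals [44, 45], col totals [48, 15, 26], n=89
χ² = (20−23.73)²/23.73 + (4−7.42)²/7.42 + (20−12.85)²/12.85 + (28−24.27)²/24.27 + (11−7.58)²/7.58 + (6−13.15)²/13.15 = 12.1288
df = 2
p-value (upper-tail) = 0.00232
At α=0.05: p < α → reject H₀

reject H₀: yes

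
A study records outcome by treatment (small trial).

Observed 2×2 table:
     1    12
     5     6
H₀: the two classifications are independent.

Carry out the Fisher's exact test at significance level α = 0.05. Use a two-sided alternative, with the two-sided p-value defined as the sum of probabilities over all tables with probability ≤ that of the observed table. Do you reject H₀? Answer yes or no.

reject H₀: no

Margins: r₁=13, r₂=11, c₁=6, c₂=18, n=24
p_obs = C(13,1)·C(11,5)/C(24,6); sum pmf over tables with pmf ≤ p_obs
p-value (two-sided) = 0.06080
At α=0.05: p ≥ α → fail to reject H₀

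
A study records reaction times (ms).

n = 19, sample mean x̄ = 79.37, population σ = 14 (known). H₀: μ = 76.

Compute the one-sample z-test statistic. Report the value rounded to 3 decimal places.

test statistic = 1.049

SE = σ/√n = 14/√19 = 3.2118
z = (x̄−μ₀)/SE = (79.37−76)/3.2118 = 1.0492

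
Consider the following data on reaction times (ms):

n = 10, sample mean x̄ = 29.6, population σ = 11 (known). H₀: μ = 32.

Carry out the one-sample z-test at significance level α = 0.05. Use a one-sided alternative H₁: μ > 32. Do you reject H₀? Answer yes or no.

reject H₀: no

SE = σ/√n = 11/√10 = 3.4785
z = (x̄−μ₀)/SE = (29.6−32)/3.4785 = -0.6900
p-value (one-sided, H₁ greater) = 0.75489
At α=0.05: p ≥ α → fail to reject H₀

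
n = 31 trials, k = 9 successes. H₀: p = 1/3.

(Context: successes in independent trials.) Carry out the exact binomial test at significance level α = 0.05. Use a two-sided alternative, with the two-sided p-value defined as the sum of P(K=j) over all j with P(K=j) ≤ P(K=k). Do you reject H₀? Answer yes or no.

Exact binomial: n=31, k=9, p₀=1/3=0.3333
P(X=j) = C(n,j)·p₀^j·(1−p₀)^(n−j); p = Σ P(X=j) over j with P(X=j) ≤ P(X=9)
p-value (two-sided) = 0.70567
At α=0.05: p ≥ α → fail to reject H₀

reject H₀: no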